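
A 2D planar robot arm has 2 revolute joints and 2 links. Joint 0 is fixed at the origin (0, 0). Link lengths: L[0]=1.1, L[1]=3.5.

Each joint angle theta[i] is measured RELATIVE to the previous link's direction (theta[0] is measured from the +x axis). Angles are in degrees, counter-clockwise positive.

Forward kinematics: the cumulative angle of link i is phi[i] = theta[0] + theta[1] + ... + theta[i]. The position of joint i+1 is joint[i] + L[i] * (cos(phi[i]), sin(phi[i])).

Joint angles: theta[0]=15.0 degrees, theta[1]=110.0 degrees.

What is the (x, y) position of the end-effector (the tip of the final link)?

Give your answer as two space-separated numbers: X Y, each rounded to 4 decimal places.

joint[0] = (0.0000, 0.0000)  (base)
link 0: phi[0] = 15 = 15 deg
  cos(15 deg) = 0.9659, sin(15 deg) = 0.2588
  joint[1] = (0.0000, 0.0000) + 1.1 * (0.9659, 0.2588) = (0.0000 + 1.0625, 0.0000 + 0.2847) = (1.0625, 0.2847)
link 1: phi[1] = 15 + 110 = 125 deg
  cos(125 deg) = -0.5736, sin(125 deg) = 0.8192
  joint[2] = (1.0625, 0.2847) + 3.5 * (-0.5736, 0.8192) = (1.0625 + -2.0075, 0.2847 + 2.8670) = (-0.9450, 3.1517)
End effector: (-0.9450, 3.1517)

Answer: -0.9450 3.1517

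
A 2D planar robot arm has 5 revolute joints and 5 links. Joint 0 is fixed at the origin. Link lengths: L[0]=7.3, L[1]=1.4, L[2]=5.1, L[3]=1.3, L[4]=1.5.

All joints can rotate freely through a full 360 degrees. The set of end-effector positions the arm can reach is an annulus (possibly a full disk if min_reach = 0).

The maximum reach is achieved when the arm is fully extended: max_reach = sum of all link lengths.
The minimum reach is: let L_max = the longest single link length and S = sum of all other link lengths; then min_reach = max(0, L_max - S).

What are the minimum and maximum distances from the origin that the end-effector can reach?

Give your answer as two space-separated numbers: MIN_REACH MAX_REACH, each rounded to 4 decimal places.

Link lengths: [7.3, 1.4, 5.1, 1.3, 1.5]
max_reach = 7.3 + 1.4 + 5.1 + 1.3 + 1.5 = 16.6
L_max = max([7.3, 1.4, 5.1, 1.3, 1.5]) = 7.3
S (sum of others) = 16.6 - 7.3 = 9.3
min_reach = max(0, 7.3 - 9.3) = max(0, -2) = 0

Answer: 0.0000 16.6000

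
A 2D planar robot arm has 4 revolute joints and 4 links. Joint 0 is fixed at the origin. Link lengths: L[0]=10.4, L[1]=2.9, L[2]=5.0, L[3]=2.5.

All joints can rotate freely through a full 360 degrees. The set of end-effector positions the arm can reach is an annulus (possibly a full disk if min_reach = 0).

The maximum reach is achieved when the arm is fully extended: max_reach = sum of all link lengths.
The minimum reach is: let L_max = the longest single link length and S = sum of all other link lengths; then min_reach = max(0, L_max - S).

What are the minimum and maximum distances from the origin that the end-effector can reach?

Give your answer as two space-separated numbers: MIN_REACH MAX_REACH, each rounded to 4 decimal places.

Answer: 0.0000 20.8000

Derivation:
Link lengths: [10.4, 2.9, 5.0, 2.5]
max_reach = 10.4 + 2.9 + 5 + 2.5 = 20.8
L_max = max([10.4, 2.9, 5.0, 2.5]) = 10.4
S (sum of others) = 20.8 - 10.4 = 10.4
min_reach = max(0, 10.4 - 10.4) = max(0, 0) = 0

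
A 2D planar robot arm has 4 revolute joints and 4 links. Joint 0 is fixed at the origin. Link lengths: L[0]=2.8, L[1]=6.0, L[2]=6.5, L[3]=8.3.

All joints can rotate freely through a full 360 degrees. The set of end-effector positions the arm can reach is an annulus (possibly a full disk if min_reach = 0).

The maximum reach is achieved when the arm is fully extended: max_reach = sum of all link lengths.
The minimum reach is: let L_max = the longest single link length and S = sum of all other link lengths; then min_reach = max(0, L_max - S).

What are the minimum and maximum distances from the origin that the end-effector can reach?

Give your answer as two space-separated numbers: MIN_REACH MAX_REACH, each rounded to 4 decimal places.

Answer: 0.0000 23.6000

Derivation:
Link lengths: [2.8, 6.0, 6.5, 8.3]
max_reach = 2.8 + 6 + 6.5 + 8.3 = 23.6
L_max = max([2.8, 6.0, 6.5, 8.3]) = 8.3
S (sum of others) = 23.6 - 8.3 = 15.3
min_reach = max(0, 8.3 - 15.3) = max(0, -7) = 0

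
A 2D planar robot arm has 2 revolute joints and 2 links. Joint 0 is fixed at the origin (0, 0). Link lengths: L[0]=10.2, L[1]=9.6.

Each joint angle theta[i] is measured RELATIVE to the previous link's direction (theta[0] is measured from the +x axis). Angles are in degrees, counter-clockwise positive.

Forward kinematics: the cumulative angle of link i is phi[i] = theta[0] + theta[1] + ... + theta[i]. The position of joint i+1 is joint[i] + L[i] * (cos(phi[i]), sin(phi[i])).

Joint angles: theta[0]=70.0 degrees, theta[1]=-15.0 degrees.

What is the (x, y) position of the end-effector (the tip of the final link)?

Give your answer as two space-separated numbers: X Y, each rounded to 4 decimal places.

Answer: 8.9949 17.4487

Derivation:
joint[0] = (0.0000, 0.0000)  (base)
link 0: phi[0] = 70 = 70 deg
  cos(70 deg) = 0.3420, sin(70 deg) = 0.9397
  joint[1] = (0.0000, 0.0000) + 10.2 * (0.3420, 0.9397) = (0.0000 + 3.4886, 0.0000 + 9.5849) = (3.4886, 9.5849)
link 1: phi[1] = 70 + -15 = 55 deg
  cos(55 deg) = 0.5736, sin(55 deg) = 0.8192
  joint[2] = (3.4886, 9.5849) + 9.6 * (0.5736, 0.8192) = (3.4886 + 5.5063, 9.5849 + 7.8639) = (8.9949, 17.4487)
End effector: (8.9949, 17.4487)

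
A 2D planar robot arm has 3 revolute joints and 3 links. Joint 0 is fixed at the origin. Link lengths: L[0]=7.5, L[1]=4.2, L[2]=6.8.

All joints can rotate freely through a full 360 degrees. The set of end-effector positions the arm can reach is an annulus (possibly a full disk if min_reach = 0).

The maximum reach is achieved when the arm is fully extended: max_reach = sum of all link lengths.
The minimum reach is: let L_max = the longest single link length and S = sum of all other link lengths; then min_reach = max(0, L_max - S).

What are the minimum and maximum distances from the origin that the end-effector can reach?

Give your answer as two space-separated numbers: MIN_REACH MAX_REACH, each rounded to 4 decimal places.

Link lengths: [7.5, 4.2, 6.8]
max_reach = 7.5 + 4.2 + 6.8 = 18.5
L_max = max([7.5, 4.2, 6.8]) = 7.5
S (sum of others) = 18.5 - 7.5 = 11
min_reach = max(0, 7.5 - 11) = max(0, -3.5) = 0

Answer: 0.0000 18.5000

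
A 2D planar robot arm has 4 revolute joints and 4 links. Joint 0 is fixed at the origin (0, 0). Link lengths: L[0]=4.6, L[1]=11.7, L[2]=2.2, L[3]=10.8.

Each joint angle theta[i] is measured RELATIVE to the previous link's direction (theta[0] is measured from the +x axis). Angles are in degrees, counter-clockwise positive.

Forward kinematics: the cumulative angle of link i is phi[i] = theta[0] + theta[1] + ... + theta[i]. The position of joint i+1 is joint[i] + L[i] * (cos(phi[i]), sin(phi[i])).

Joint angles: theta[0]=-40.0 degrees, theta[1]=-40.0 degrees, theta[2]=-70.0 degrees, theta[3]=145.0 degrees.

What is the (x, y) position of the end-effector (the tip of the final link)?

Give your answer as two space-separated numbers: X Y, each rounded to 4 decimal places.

Answer: 14.4091 -16.5204

Derivation:
joint[0] = (0.0000, 0.0000)  (base)
link 0: phi[0] = -40 = -40 deg
  cos(-40 deg) = 0.7660, sin(-40 deg) = -0.6428
  joint[1] = (0.0000, 0.0000) + 4.6 * (0.7660, -0.6428) = (0.0000 + 3.5238, 0.0000 + -2.9568) = (3.5238, -2.9568)
link 1: phi[1] = -40 + -40 = -80 deg
  cos(-80 deg) = 0.1736, sin(-80 deg) = -0.9848
  joint[2] = (3.5238, -2.9568) + 11.7 * (0.1736, -0.9848) = (3.5238 + 2.0317, -2.9568 + -11.5223) = (5.5555, -14.4791)
link 2: phi[2] = -40 + -40 + -70 = -150 deg
  cos(-150 deg) = -0.8660, sin(-150 deg) = -0.5000
  joint[3] = (5.5555, -14.4791) + 2.2 * (-0.8660, -0.5000) = (5.5555 + -1.9053, -14.4791 + -1.1000) = (3.6502, -15.5791)
link 3: phi[3] = -40 + -40 + -70 + 145 = -5 deg
  cos(-5 deg) = 0.9962, sin(-5 deg) = -0.0872
  joint[4] = (3.6502, -15.5791) + 10.8 * (0.9962, -0.0872) = (3.6502 + 10.7589, -15.5791 + -0.9413) = (14.4091, -16.5204)
End effector: (14.4091, -16.5204)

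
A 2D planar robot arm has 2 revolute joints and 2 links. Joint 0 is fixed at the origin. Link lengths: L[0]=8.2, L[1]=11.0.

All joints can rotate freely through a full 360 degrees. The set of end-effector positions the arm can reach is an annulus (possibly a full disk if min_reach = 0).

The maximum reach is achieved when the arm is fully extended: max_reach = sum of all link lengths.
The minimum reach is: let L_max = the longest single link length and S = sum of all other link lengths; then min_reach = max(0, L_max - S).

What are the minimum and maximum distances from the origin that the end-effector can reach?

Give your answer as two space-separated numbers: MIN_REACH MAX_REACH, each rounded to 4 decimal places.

Link lengths: [8.2, 11.0]
max_reach = 8.2 + 11 = 19.2
L_max = max([8.2, 11.0]) = 11
S (sum of others) = 19.2 - 11 = 8.2
min_reach = max(0, 11 - 8.2) = max(0, 2.8) = 2.8

Answer: 2.8000 19.2000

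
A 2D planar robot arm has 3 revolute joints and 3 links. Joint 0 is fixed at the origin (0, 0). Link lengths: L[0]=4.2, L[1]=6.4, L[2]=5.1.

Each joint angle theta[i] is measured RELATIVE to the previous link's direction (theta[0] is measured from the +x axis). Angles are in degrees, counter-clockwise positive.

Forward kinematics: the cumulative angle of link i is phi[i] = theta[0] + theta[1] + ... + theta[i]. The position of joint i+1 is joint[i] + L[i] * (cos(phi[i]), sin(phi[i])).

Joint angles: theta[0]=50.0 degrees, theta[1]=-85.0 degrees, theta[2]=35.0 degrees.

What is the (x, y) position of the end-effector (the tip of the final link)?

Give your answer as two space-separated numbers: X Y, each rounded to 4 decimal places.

joint[0] = (0.0000, 0.0000)  (base)
link 0: phi[0] = 50 = 50 deg
  cos(50 deg) = 0.6428, sin(50 deg) = 0.7660
  joint[1] = (0.0000, 0.0000) + 4.2 * (0.6428, 0.7660) = (0.0000 + 2.6997, 0.0000 + 3.2174) = (2.6997, 3.2174)
link 1: phi[1] = 50 + -85 = -35 deg
  cos(-35 deg) = 0.8192, sin(-35 deg) = -0.5736
  joint[2] = (2.6997, 3.2174) + 6.4 * (0.8192, -0.5736) = (2.6997 + 5.2426, 3.2174 + -3.6709) = (7.9423, -0.4535)
link 2: phi[2] = 50 + -85 + 35 = 0 deg
  cos(0 deg) = 1.0000, sin(0 deg) = 0.0000
  joint[3] = (7.9423, -0.4535) + 5.1 * (1.0000, 0.0000) = (7.9423 + 5.1000, -0.4535 + 0.0000) = (13.0423, -0.4535)
End effector: (13.0423, -0.4535)

Answer: 13.0423 -0.4535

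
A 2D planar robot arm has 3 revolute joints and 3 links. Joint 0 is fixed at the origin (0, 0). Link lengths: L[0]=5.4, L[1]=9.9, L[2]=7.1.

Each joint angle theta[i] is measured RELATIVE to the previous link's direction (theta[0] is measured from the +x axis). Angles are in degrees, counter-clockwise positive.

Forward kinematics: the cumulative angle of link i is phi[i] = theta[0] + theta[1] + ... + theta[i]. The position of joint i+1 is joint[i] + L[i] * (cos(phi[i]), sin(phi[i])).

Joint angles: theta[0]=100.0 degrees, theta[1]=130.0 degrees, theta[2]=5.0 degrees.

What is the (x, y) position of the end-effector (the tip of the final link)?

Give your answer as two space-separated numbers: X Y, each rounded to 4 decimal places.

joint[0] = (0.0000, 0.0000)  (base)
link 0: phi[0] = 100 = 100 deg
  cos(100 deg) = -0.1736, sin(100 deg) = 0.9848
  joint[1] = (0.0000, 0.0000) + 5.4 * (-0.1736, 0.9848) = (0.0000 + -0.9377, 0.0000 + 5.3180) = (-0.9377, 5.3180)
link 1: phi[1] = 100 + 130 = 230 deg
  cos(230 deg) = -0.6428, sin(230 deg) = -0.7660
  joint[2] = (-0.9377, 5.3180) + 9.9 * (-0.6428, -0.7660) = (-0.9377 + -6.3636, 5.3180 + -7.5838) = (-7.3013, -2.2659)
link 2: phi[2] = 100 + 130 + 5 = 235 deg
  cos(235 deg) = -0.5736, sin(235 deg) = -0.8192
  joint[3] = (-7.3013, -2.2659) + 7.1 * (-0.5736, -0.8192) = (-7.3013 + -4.0724, -2.2659 + -5.8160) = (-11.3737, -8.0819)
End effector: (-11.3737, -8.0819)

Answer: -11.3737 -8.0819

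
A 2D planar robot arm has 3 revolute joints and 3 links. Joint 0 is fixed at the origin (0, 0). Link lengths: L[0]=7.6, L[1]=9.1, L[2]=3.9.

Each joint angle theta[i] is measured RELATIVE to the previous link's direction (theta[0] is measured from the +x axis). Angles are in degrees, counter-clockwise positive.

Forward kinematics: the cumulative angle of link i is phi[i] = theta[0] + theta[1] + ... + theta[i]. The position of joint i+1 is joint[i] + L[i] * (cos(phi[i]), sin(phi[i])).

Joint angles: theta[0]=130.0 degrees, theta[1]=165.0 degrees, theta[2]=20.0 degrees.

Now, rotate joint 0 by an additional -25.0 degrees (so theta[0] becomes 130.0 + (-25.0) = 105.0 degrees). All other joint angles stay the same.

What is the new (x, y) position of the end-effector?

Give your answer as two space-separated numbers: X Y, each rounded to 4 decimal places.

joint[0] = (0.0000, 0.0000)  (base)
link 0: phi[0] = 105 = 105 deg
  cos(105 deg) = -0.2588, sin(105 deg) = 0.9659
  joint[1] = (0.0000, 0.0000) + 7.6 * (-0.2588, 0.9659) = (0.0000 + -1.9670, 0.0000 + 7.3410) = (-1.9670, 7.3410)
link 1: phi[1] = 105 + 165 = 270 deg
  cos(270 deg) = -0.0000, sin(270 deg) = -1.0000
  joint[2] = (-1.9670, 7.3410) + 9.1 * (-0.0000, -1.0000) = (-1.9670 + -0.0000, 7.3410 + -9.1000) = (-1.9670, -1.7590)
link 2: phi[2] = 105 + 165 + 20 = 290 deg
  cos(290 deg) = 0.3420, sin(290 deg) = -0.9397
  joint[3] = (-1.9670, -1.7590) + 3.9 * (0.3420, -0.9397) = (-1.9670 + 1.3339, -1.7590 + -3.6648) = (-0.6331, -5.4238)
End effector: (-0.6331, -5.4238)

Answer: -0.6331 -5.4238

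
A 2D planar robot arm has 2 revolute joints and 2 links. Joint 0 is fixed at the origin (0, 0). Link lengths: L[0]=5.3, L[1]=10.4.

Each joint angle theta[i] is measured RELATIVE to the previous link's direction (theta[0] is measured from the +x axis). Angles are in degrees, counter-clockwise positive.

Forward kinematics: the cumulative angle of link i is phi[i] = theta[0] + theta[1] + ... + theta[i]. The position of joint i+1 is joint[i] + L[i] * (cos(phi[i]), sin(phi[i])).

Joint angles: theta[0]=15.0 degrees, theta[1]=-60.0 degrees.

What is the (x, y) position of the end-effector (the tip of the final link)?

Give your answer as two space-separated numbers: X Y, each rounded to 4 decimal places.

Answer: 12.4733 -5.9822

Derivation:
joint[0] = (0.0000, 0.0000)  (base)
link 0: phi[0] = 15 = 15 deg
  cos(15 deg) = 0.9659, sin(15 deg) = 0.2588
  joint[1] = (0.0000, 0.0000) + 5.3 * (0.9659, 0.2588) = (0.0000 + 5.1194, 0.0000 + 1.3717) = (5.1194, 1.3717)
link 1: phi[1] = 15 + -60 = -45 deg
  cos(-45 deg) = 0.7071, sin(-45 deg) = -0.7071
  joint[2] = (5.1194, 1.3717) + 10.4 * (0.7071, -0.7071) = (5.1194 + 7.3539, 1.3717 + -7.3539) = (12.4733, -5.9822)
End effector: (12.4733, -5.9822)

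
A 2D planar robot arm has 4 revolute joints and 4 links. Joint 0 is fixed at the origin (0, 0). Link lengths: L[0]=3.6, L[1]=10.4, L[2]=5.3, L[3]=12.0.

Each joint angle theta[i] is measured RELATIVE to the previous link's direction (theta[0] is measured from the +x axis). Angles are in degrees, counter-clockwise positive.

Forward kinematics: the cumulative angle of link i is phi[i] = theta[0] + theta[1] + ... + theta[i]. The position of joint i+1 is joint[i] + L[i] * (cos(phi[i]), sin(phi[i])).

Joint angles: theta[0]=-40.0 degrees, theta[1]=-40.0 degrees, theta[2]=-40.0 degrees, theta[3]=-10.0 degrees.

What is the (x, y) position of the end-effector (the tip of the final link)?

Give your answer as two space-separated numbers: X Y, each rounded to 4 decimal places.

Answer: -5.7998 -26.3385

Derivation:
joint[0] = (0.0000, 0.0000)  (base)
link 0: phi[0] = -40 = -40 deg
  cos(-40 deg) = 0.7660, sin(-40 deg) = -0.6428
  joint[1] = (0.0000, 0.0000) + 3.6 * (0.7660, -0.6428) = (0.0000 + 2.7578, 0.0000 + -2.3140) = (2.7578, -2.3140)
link 1: phi[1] = -40 + -40 = -80 deg
  cos(-80 deg) = 0.1736, sin(-80 deg) = -0.9848
  joint[2] = (2.7578, -2.3140) + 10.4 * (0.1736, -0.9848) = (2.7578 + 1.8059, -2.3140 + -10.2420) = (4.5637, -12.5560)
link 2: phi[2] = -40 + -40 + -40 = -120 deg
  cos(-120 deg) = -0.5000, sin(-120 deg) = -0.8660
  joint[3] = (4.5637, -12.5560) + 5.3 * (-0.5000, -0.8660) = (4.5637 + -2.6500, -12.5560 + -4.5899) = (1.9137, -17.1460)
link 3: phi[3] = -40 + -40 + -40 + -10 = -130 deg
  cos(-130 deg) = -0.6428, sin(-130 deg) = -0.7660
  joint[4] = (1.9137, -17.1460) + 12 * (-0.6428, -0.7660) = (1.9137 + -7.7135, -17.1460 + -9.1925) = (-5.7998, -26.3385)
End effector: (-5.7998, -26.3385)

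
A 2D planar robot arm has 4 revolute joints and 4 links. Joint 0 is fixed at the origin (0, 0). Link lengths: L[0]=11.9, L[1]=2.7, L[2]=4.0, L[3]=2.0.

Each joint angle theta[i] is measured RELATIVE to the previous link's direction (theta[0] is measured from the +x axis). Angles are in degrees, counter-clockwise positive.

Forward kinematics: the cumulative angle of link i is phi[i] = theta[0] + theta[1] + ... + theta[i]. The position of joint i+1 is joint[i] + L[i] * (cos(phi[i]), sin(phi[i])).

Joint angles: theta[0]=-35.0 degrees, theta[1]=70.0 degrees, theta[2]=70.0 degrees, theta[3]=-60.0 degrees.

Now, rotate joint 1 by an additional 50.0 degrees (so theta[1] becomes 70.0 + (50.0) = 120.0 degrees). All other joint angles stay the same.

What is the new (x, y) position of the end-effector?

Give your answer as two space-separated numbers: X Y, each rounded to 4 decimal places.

Answer: 6.1837 -0.4530

Derivation:
joint[0] = (0.0000, 0.0000)  (base)
link 0: phi[0] = -35 = -35 deg
  cos(-35 deg) = 0.8192, sin(-35 deg) = -0.5736
  joint[1] = (0.0000, 0.0000) + 11.9 * (0.8192, -0.5736) = (0.0000 + 9.7479, 0.0000 + -6.8256) = (9.7479, -6.8256)
link 1: phi[1] = -35 + 120 = 85 deg
  cos(85 deg) = 0.0872, sin(85 deg) = 0.9962
  joint[2] = (9.7479, -6.8256) + 2.7 * (0.0872, 0.9962) = (9.7479 + 0.2353, -6.8256 + 2.6897) = (9.9832, -4.1358)
link 2: phi[2] = -35 + 120 + 70 = 155 deg
  cos(155 deg) = -0.9063, sin(155 deg) = 0.4226
  joint[3] = (9.9832, -4.1358) + 4 * (-0.9063, 0.4226) = (9.9832 + -3.6252, -4.1358 + 1.6905) = (6.3580, -2.4454)
link 3: phi[3] = -35 + 120 + 70 + -60 = 95 deg
  cos(95 deg) = -0.0872, sin(95 deg) = 0.9962
  joint[4] = (6.3580, -2.4454) + 2 * (-0.0872, 0.9962) = (6.3580 + -0.1743, -2.4454 + 1.9924) = (6.1837, -0.4530)
End effector: (6.1837, -0.4530)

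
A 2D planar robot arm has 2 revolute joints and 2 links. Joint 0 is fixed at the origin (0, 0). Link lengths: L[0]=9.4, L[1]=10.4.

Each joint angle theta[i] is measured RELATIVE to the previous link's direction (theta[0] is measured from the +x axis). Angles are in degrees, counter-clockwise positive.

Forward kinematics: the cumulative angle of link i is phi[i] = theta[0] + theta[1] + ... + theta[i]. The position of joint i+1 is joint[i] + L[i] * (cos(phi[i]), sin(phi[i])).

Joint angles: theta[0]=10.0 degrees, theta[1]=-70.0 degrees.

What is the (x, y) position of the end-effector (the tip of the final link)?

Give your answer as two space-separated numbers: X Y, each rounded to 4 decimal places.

Answer: 14.4572 -7.3744

Derivation:
joint[0] = (0.0000, 0.0000)  (base)
link 0: phi[0] = 10 = 10 deg
  cos(10 deg) = 0.9848, sin(10 deg) = 0.1736
  joint[1] = (0.0000, 0.0000) + 9.4 * (0.9848, 0.1736) = (0.0000 + 9.2572, 0.0000 + 1.6323) = (9.2572, 1.6323)
link 1: phi[1] = 10 + -70 = -60 deg
  cos(-60 deg) = 0.5000, sin(-60 deg) = -0.8660
  joint[2] = (9.2572, 1.6323) + 10.4 * (0.5000, -0.8660) = (9.2572 + 5.2000, 1.6323 + -9.0067) = (14.4572, -7.3744)
End effector: (14.4572, -7.3744)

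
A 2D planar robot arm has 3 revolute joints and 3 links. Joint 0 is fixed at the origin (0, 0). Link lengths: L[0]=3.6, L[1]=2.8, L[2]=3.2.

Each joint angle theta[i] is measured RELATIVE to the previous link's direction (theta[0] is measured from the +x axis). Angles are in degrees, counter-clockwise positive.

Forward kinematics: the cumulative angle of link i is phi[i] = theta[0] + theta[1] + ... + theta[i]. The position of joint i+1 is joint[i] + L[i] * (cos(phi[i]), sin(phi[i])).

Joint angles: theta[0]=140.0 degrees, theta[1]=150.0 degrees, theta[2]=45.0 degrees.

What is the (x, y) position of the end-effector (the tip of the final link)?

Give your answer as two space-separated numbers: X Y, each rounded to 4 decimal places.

Answer: 1.1001 -1.6695

Derivation:
joint[0] = (0.0000, 0.0000)  (base)
link 0: phi[0] = 140 = 140 deg
  cos(140 deg) = -0.7660, sin(140 deg) = 0.6428
  joint[1] = (0.0000, 0.0000) + 3.6 * (-0.7660, 0.6428) = (0.0000 + -2.7578, 0.0000 + 2.3140) = (-2.7578, 2.3140)
link 1: phi[1] = 140 + 150 = 290 deg
  cos(290 deg) = 0.3420, sin(290 deg) = -0.9397
  joint[2] = (-2.7578, 2.3140) + 2.8 * (0.3420, -0.9397) = (-2.7578 + 0.9577, 2.3140 + -2.6311) = (-1.8001, -0.3171)
link 2: phi[2] = 140 + 150 + 45 = 335 deg
  cos(335 deg) = 0.9063, sin(335 deg) = -0.4226
  joint[3] = (-1.8001, -0.3171) + 3.2 * (0.9063, -0.4226) = (-1.8001 + 2.9002, -0.3171 + -1.3524) = (1.1001, -1.6695)
End effector: (1.1001, -1.6695)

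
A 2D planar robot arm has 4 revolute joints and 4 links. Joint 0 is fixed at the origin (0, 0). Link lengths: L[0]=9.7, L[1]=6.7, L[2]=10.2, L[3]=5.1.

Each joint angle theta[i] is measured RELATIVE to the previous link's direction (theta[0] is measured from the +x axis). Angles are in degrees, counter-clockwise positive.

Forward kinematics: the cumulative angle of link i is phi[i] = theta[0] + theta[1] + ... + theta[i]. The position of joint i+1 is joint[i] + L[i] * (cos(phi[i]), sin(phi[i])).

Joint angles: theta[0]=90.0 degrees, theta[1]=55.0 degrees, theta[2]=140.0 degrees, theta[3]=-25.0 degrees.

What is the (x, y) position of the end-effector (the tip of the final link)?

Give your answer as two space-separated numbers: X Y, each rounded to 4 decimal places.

joint[0] = (0.0000, 0.0000)  (base)
link 0: phi[0] = 90 = 90 deg
  cos(90 deg) = 0.0000, sin(90 deg) = 1.0000
  joint[1] = (0.0000, 0.0000) + 9.7 * (0.0000, 1.0000) = (0.0000 + 0.0000, 0.0000 + 9.7000) = (0.0000, 9.7000)
link 1: phi[1] = 90 + 55 = 145 deg
  cos(145 deg) = -0.8192, sin(145 deg) = 0.5736
  joint[2] = (0.0000, 9.7000) + 6.7 * (-0.8192, 0.5736) = (0.0000 + -5.4883, 9.7000 + 3.8430) = (-5.4883, 13.5430)
link 2: phi[2] = 90 + 55 + 140 = 285 deg
  cos(285 deg) = 0.2588, sin(285 deg) = -0.9659
  joint[3] = (-5.4883, 13.5430) + 10.2 * (0.2588, -0.9659) = (-5.4883 + 2.6400, 13.5430 + -9.8524) = (-2.8484, 3.6905)
link 3: phi[3] = 90 + 55 + 140 + -25 = 260 deg
  cos(260 deg) = -0.1736, sin(260 deg) = -0.9848
  joint[4] = (-2.8484, 3.6905) + 5.1 * (-0.1736, -0.9848) = (-2.8484 + -0.8856, 3.6905 + -5.0225) = (-3.7340, -1.3320)
End effector: (-3.7340, -1.3320)

Answer: -3.7340 -1.3320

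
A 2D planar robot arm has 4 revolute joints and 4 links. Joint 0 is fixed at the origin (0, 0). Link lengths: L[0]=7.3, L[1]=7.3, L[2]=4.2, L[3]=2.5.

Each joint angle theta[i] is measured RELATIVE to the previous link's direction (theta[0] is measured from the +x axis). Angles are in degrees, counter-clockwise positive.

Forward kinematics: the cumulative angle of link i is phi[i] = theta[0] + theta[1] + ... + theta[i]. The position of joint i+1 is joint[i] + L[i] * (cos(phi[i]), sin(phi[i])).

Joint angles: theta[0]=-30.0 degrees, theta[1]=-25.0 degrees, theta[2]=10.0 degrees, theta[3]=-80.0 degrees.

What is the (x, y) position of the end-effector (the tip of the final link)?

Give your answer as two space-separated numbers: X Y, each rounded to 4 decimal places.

joint[0] = (0.0000, 0.0000)  (base)
link 0: phi[0] = -30 = -30 deg
  cos(-30 deg) = 0.8660, sin(-30 deg) = -0.5000
  joint[1] = (0.0000, 0.0000) + 7.3 * (0.8660, -0.5000) = (0.0000 + 6.3220, 0.0000 + -3.6500) = (6.3220, -3.6500)
link 1: phi[1] = -30 + -25 = -55 deg
  cos(-55 deg) = 0.5736, sin(-55 deg) = -0.8192
  joint[2] = (6.3220, -3.6500) + 7.3 * (0.5736, -0.8192) = (6.3220 + 4.1871, -3.6500 + -5.9798) = (10.5091, -9.6298)
link 2: phi[2] = -30 + -25 + 10 = -45 deg
  cos(-45 deg) = 0.7071, sin(-45 deg) = -0.7071
  joint[3] = (10.5091, -9.6298) + 4.2 * (0.7071, -0.7071) = (10.5091 + 2.9698, -9.6298 + -2.9698) = (13.4789, -12.5997)
link 3: phi[3] = -30 + -25 + 10 + -80 = -125 deg
  cos(-125 deg) = -0.5736, sin(-125 deg) = -0.8192
  joint[4] = (13.4789, -12.5997) + 2.5 * (-0.5736, -0.8192) = (13.4789 + -1.4339, -12.5997 + -2.0479) = (12.0450, -14.6475)
End effector: (12.0450, -14.6475)

Answer: 12.0450 -14.6475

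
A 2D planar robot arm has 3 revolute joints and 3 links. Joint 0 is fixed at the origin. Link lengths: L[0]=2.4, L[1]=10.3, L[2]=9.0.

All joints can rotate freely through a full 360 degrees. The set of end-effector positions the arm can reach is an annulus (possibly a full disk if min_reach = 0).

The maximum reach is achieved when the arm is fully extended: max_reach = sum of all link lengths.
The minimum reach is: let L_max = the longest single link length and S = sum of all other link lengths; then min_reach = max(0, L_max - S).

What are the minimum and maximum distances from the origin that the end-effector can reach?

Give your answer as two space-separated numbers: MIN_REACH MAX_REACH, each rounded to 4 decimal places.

Link lengths: [2.4, 10.3, 9.0]
max_reach = 2.4 + 10.3 + 9 = 21.7
L_max = max([2.4, 10.3, 9.0]) = 10.3
S (sum of others) = 21.7 - 10.3 = 11.4
min_reach = max(0, 10.3 - 11.4) = max(0, -1.1) = 0

Answer: 0.0000 21.7000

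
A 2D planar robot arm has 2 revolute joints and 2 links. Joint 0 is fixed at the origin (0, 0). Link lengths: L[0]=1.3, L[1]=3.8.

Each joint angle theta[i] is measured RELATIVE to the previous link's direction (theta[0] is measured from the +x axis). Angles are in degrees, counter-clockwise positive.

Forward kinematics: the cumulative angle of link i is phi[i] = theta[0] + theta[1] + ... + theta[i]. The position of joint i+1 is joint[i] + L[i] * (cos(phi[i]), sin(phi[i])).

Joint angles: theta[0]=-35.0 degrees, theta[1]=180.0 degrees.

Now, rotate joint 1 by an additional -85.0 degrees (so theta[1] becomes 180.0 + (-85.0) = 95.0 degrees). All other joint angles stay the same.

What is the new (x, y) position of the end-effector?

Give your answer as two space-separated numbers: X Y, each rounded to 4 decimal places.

Answer: 2.9649 2.5452

Derivation:
joint[0] = (0.0000, 0.0000)  (base)
link 0: phi[0] = -35 = -35 deg
  cos(-35 deg) = 0.8192, sin(-35 deg) = -0.5736
  joint[1] = (0.0000, 0.0000) + 1.3 * (0.8192, -0.5736) = (0.0000 + 1.0649, 0.0000 + -0.7456) = (1.0649, -0.7456)
link 1: phi[1] = -35 + 95 = 60 deg
  cos(60 deg) = 0.5000, sin(60 deg) = 0.8660
  joint[2] = (1.0649, -0.7456) + 3.8 * (0.5000, 0.8660) = (1.0649 + 1.9000, -0.7456 + 3.2909) = (2.9649, 2.5452)
End effector: (2.9649, 2.5452)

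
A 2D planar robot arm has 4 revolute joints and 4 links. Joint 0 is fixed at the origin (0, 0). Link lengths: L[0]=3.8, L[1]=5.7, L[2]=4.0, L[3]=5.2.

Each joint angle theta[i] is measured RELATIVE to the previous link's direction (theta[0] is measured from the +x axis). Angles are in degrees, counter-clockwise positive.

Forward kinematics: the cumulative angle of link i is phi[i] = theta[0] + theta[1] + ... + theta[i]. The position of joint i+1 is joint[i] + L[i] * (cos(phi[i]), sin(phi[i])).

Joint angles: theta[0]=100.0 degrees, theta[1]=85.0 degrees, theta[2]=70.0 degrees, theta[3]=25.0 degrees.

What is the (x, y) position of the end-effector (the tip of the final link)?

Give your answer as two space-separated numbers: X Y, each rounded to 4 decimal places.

joint[0] = (0.0000, 0.0000)  (base)
link 0: phi[0] = 100 = 100 deg
  cos(100 deg) = -0.1736, sin(100 deg) = 0.9848
  joint[1] = (0.0000, 0.0000) + 3.8 * (-0.1736, 0.9848) = (0.0000 + -0.6599, 0.0000 + 3.7423) = (-0.6599, 3.7423)
link 1: phi[1] = 100 + 85 = 185 deg
  cos(185 deg) = -0.9962, sin(185 deg) = -0.0872
  joint[2] = (-0.6599, 3.7423) + 5.7 * (-0.9962, -0.0872) = (-0.6599 + -5.6783, 3.7423 + -0.4968) = (-6.3382, 3.2455)
link 2: phi[2] = 100 + 85 + 70 = 255 deg
  cos(255 deg) = -0.2588, sin(255 deg) = -0.9659
  joint[3] = (-6.3382, 3.2455) + 4 * (-0.2588, -0.9659) = (-6.3382 + -1.0353, 3.2455 + -3.8637) = (-7.3734, -0.6182)
link 3: phi[3] = 100 + 85 + 70 + 25 = 280 deg
  cos(280 deg) = 0.1736, sin(280 deg) = -0.9848
  joint[4] = (-7.3734, -0.6182) + 5.2 * (0.1736, -0.9848) = (-7.3734 + 0.9030, -0.6182 + -5.1210) = (-6.4705, -5.7392)
End effector: (-6.4705, -5.7392)

Answer: -6.4705 -5.7392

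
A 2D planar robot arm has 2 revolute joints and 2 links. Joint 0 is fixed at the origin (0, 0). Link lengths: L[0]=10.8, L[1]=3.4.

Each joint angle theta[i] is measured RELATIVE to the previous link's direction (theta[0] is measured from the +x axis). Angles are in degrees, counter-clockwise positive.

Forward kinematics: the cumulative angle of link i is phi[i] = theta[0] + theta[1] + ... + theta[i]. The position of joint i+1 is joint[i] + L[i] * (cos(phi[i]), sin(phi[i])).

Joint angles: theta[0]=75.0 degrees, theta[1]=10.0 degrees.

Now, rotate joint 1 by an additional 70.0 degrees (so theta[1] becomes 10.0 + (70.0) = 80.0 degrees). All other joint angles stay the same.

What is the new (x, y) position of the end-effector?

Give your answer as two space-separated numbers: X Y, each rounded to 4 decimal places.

joint[0] = (0.0000, 0.0000)  (base)
link 0: phi[0] = 75 = 75 deg
  cos(75 deg) = 0.2588, sin(75 deg) = 0.9659
  joint[1] = (0.0000, 0.0000) + 10.8 * (0.2588, 0.9659) = (0.0000 + 2.7952, 0.0000 + 10.4320) = (2.7952, 10.4320)
link 1: phi[1] = 75 + 80 = 155 deg
  cos(155 deg) = -0.9063, sin(155 deg) = 0.4226
  joint[2] = (2.7952, 10.4320) + 3.4 * (-0.9063, 0.4226) = (2.7952 + -3.0814, 10.4320 + 1.4369) = (-0.2862, 11.8689)
End effector: (-0.2862, 11.8689)

Answer: -0.2862 11.8689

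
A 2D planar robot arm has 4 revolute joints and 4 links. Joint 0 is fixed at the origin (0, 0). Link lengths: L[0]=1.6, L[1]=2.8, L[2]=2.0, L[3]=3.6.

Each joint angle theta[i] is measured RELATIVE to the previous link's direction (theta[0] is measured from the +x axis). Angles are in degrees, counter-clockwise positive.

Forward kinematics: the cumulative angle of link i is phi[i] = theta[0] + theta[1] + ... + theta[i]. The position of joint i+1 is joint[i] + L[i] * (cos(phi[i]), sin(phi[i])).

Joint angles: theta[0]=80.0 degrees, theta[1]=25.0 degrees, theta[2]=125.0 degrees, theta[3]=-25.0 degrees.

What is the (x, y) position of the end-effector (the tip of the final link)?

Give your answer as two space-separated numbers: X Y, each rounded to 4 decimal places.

Answer: -4.9951 1.2268

Derivation:
joint[0] = (0.0000, 0.0000)  (base)
link 0: phi[0] = 80 = 80 deg
  cos(80 deg) = 0.1736, sin(80 deg) = 0.9848
  joint[1] = (0.0000, 0.0000) + 1.6 * (0.1736, 0.9848) = (0.0000 + 0.2778, 0.0000 + 1.5757) = (0.2778, 1.5757)
link 1: phi[1] = 80 + 25 = 105 deg
  cos(105 deg) = -0.2588, sin(105 deg) = 0.9659
  joint[2] = (0.2778, 1.5757) + 2.8 * (-0.2588, 0.9659) = (0.2778 + -0.7247, 1.5757 + 2.7046) = (-0.4469, 4.2803)
link 2: phi[2] = 80 + 25 + 125 = 230 deg
  cos(230 deg) = -0.6428, sin(230 deg) = -0.7660
  joint[3] = (-0.4469, 4.2803) + 2 * (-0.6428, -0.7660) = (-0.4469 + -1.2856, 4.2803 + -1.5321) = (-1.7324, 2.7482)
link 3: phi[3] = 80 + 25 + 125 + -25 = 205 deg
  cos(205 deg) = -0.9063, sin(205 deg) = -0.4226
  joint[4] = (-1.7324, 2.7482) + 3.6 * (-0.9063, -0.4226) = (-1.7324 + -3.2627, 2.7482 + -1.5214) = (-4.9951, 1.2268)
End effector: (-4.9951, 1.2268)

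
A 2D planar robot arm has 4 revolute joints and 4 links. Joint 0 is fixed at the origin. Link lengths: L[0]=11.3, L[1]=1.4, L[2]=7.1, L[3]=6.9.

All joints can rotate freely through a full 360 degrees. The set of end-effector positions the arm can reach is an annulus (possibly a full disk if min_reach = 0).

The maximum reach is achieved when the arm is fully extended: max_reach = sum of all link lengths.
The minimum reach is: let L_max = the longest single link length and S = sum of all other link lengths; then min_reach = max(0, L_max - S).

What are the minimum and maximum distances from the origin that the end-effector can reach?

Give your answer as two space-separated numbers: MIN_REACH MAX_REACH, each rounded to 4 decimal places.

Link lengths: [11.3, 1.4, 7.1, 6.9]
max_reach = 11.3 + 1.4 + 7.1 + 6.9 = 26.7
L_max = max([11.3, 1.4, 7.1, 6.9]) = 11.3
S (sum of others) = 26.7 - 11.3 = 15.4
min_reach = max(0, 11.3 - 15.4) = max(0, -4.1) = 0

Answer: 0.0000 26.7000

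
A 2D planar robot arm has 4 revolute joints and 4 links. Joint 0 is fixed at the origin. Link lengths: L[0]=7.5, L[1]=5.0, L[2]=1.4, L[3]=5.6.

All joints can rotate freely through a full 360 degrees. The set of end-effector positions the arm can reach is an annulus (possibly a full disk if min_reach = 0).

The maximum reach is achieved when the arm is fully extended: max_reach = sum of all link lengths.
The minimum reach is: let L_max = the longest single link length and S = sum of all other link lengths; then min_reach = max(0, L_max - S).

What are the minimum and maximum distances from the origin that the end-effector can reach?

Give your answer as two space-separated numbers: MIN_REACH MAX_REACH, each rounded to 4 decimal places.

Link lengths: [7.5, 5.0, 1.4, 5.6]
max_reach = 7.5 + 5 + 1.4 + 5.6 = 19.5
L_max = max([7.5, 5.0, 1.4, 5.6]) = 7.5
S (sum of others) = 19.5 - 7.5 = 12
min_reach = max(0, 7.5 - 12) = max(0, -4.5) = 0

Answer: 0.0000 19.5000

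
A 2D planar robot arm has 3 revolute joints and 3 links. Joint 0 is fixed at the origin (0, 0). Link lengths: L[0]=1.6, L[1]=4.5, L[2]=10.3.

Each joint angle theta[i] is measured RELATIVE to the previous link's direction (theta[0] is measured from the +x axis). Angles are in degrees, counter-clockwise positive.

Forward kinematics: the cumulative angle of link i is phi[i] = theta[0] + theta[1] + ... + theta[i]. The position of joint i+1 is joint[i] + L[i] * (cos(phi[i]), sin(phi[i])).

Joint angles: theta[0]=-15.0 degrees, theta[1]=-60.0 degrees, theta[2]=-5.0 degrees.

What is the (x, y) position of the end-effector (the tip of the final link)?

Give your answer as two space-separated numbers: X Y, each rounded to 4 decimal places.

joint[0] = (0.0000, 0.0000)  (base)
link 0: phi[0] = -15 = -15 deg
  cos(-15 deg) = 0.9659, sin(-15 deg) = -0.2588
  joint[1] = (0.0000, 0.0000) + 1.6 * (0.9659, -0.2588) = (0.0000 + 1.5455, 0.0000 + -0.4141) = (1.5455, -0.4141)
link 1: phi[1] = -15 + -60 = -75 deg
  cos(-75 deg) = 0.2588, sin(-75 deg) = -0.9659
  joint[2] = (1.5455, -0.4141) + 4.5 * (0.2588, -0.9659) = (1.5455 + 1.1647, -0.4141 + -4.3467) = (2.7102, -4.7608)
link 2: phi[2] = -15 + -60 + -5 = -80 deg
  cos(-80 deg) = 0.1736, sin(-80 deg) = -0.9848
  joint[3] = (2.7102, -4.7608) + 10.3 * (0.1736, -0.9848) = (2.7102 + 1.7886, -4.7608 + -10.1435) = (4.4987, -14.9043)
End effector: (4.4987, -14.9043)

Answer: 4.4987 -14.9043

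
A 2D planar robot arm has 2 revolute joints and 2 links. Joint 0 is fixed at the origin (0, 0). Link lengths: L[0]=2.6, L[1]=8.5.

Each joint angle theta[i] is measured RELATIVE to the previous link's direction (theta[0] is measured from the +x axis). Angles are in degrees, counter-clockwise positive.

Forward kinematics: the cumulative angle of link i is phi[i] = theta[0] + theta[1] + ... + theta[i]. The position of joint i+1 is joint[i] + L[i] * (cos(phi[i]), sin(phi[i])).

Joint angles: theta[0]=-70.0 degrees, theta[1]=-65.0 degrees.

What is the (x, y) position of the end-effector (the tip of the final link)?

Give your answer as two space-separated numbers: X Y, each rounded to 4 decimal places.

joint[0] = (0.0000, 0.0000)  (base)
link 0: phi[0] = -70 = -70 deg
  cos(-70 deg) = 0.3420, sin(-70 deg) = -0.9397
  joint[1] = (0.0000, 0.0000) + 2.6 * (0.3420, -0.9397) = (0.0000 + 0.8893, 0.0000 + -2.4432) = (0.8893, -2.4432)
link 1: phi[1] = -70 + -65 = -135 deg
  cos(-135 deg) = -0.7071, sin(-135 deg) = -0.7071
  joint[2] = (0.8893, -2.4432) + 8.5 * (-0.7071, -0.7071) = (0.8893 + -6.0104, -2.4432 + -6.0104) = (-5.1212, -8.4536)
End effector: (-5.1212, -8.4536)

Answer: -5.1212 -8.4536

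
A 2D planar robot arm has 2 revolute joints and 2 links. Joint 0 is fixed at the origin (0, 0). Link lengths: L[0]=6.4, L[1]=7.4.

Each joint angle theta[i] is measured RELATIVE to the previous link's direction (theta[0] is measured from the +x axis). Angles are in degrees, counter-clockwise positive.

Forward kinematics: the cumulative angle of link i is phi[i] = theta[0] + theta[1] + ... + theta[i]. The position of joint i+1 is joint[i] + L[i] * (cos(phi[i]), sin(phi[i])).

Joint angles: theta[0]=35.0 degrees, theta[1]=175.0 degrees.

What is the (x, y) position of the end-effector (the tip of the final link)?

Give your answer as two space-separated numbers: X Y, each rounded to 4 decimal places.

joint[0] = (0.0000, 0.0000)  (base)
link 0: phi[0] = 35 = 35 deg
  cos(35 deg) = 0.8192, sin(35 deg) = 0.5736
  joint[1] = (0.0000, 0.0000) + 6.4 * (0.8192, 0.5736) = (0.0000 + 5.2426, 0.0000 + 3.6709) = (5.2426, 3.6709)
link 1: phi[1] = 35 + 175 = 210 deg
  cos(210 deg) = -0.8660, sin(210 deg) = -0.5000
  joint[2] = (5.2426, 3.6709) + 7.4 * (-0.8660, -0.5000) = (5.2426 + -6.4086, 3.6709 + -3.7000) = (-1.1660, -0.0291)
End effector: (-1.1660, -0.0291)

Answer: -1.1660 -0.0291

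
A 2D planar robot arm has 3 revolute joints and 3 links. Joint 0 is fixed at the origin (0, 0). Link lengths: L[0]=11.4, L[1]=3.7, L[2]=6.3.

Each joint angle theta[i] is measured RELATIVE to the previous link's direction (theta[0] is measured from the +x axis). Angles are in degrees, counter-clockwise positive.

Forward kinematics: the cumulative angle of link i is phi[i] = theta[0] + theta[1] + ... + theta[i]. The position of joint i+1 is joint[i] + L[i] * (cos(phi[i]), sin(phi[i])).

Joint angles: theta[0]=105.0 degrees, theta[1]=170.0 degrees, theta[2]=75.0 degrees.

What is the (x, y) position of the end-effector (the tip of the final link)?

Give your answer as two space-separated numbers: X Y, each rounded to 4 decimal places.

joint[0] = (0.0000, 0.0000)  (base)
link 0: phi[0] = 105 = 105 deg
  cos(105 deg) = -0.2588, sin(105 deg) = 0.9659
  joint[1] = (0.0000, 0.0000) + 11.4 * (-0.2588, 0.9659) = (0.0000 + -2.9505, 0.0000 + 11.0116) = (-2.9505, 11.0116)
link 1: phi[1] = 105 + 170 = 275 deg
  cos(275 deg) = 0.0872, sin(275 deg) = -0.9962
  joint[2] = (-2.9505, 11.0116) + 3.7 * (0.0872, -0.9962) = (-2.9505 + 0.3225, 11.0116 + -3.6859) = (-2.6281, 7.3256)
link 2: phi[2] = 105 + 170 + 75 = 350 deg
  cos(350 deg) = 0.9848, sin(350 deg) = -0.1736
  joint[3] = (-2.6281, 7.3256) + 6.3 * (0.9848, -0.1736) = (-2.6281 + 6.2043, 7.3256 + -1.0940) = (3.5762, 6.2317)
End effector: (3.5762, 6.2317)

Answer: 3.5762 6.2317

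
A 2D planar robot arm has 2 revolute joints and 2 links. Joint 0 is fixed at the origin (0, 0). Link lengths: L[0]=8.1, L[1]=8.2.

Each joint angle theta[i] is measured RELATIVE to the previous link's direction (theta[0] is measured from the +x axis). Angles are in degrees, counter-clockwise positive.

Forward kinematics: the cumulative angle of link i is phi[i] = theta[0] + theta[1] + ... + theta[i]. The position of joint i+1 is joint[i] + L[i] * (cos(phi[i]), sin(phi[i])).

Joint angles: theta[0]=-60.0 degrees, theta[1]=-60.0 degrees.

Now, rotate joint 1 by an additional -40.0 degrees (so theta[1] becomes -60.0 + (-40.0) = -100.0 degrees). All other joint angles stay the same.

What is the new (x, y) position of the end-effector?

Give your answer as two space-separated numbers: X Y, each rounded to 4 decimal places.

joint[0] = (0.0000, 0.0000)  (base)
link 0: phi[0] = -60 = -60 deg
  cos(-60 deg) = 0.5000, sin(-60 deg) = -0.8660
  joint[1] = (0.0000, 0.0000) + 8.1 * (0.5000, -0.8660) = (0.0000 + 4.0500, 0.0000 + -7.0148) = (4.0500, -7.0148)
link 1: phi[1] = -60 + -100 = -160 deg
  cos(-160 deg) = -0.9397, sin(-160 deg) = -0.3420
  joint[2] = (4.0500, -7.0148) + 8.2 * (-0.9397, -0.3420) = (4.0500 + -7.7055, -7.0148 + -2.8046) = (-3.6555, -9.8194)
End effector: (-3.6555, -9.8194)

Answer: -3.6555 -9.8194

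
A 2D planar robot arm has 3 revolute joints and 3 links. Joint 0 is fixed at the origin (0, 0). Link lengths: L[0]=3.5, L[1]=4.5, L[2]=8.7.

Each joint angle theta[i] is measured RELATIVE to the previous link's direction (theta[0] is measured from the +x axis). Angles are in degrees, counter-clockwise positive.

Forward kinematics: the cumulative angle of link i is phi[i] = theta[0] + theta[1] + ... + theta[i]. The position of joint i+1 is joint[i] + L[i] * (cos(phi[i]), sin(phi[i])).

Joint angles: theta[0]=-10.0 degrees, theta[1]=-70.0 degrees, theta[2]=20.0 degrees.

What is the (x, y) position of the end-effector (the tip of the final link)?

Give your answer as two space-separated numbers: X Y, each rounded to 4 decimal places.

joint[0] = (0.0000, 0.0000)  (base)
link 0: phi[0] = -10 = -10 deg
  cos(-10 deg) = 0.9848, sin(-10 deg) = -0.1736
  joint[1] = (0.0000, 0.0000) + 3.5 * (0.9848, -0.1736) = (0.0000 + 3.4468, 0.0000 + -0.6078) = (3.4468, -0.6078)
link 1: phi[1] = -10 + -70 = -80 deg
  cos(-80 deg) = 0.1736, sin(-80 deg) = -0.9848
  joint[2] = (3.4468, -0.6078) + 4.5 * (0.1736, -0.9848) = (3.4468 + 0.7814, -0.6078 + -4.4316) = (4.2282, -5.0394)
link 2: phi[2] = -10 + -70 + 20 = -60 deg
  cos(-60 deg) = 0.5000, sin(-60 deg) = -0.8660
  joint[3] = (4.2282, -5.0394) + 8.7 * (0.5000, -0.8660) = (4.2282 + 4.3500, -5.0394 + -7.5344) = (8.5782, -12.5738)
End effector: (8.5782, -12.5738)

Answer: 8.5782 -12.5738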